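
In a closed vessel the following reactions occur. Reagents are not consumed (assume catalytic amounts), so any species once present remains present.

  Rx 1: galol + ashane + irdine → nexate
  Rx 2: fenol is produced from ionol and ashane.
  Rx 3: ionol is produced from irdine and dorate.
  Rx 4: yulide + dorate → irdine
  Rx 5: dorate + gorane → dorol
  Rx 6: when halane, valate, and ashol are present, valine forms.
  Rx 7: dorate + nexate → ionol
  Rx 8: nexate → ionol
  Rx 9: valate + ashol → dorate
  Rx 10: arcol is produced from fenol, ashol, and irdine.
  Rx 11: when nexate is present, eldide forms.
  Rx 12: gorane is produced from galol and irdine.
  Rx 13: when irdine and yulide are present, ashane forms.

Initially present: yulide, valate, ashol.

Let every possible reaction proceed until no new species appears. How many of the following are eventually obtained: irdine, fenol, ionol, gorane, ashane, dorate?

5

valate and ashol present → dorate forms (Rx 9).
yulide and dorate present → irdine forms (Rx 4).
irdine and yulide present → ashane forms (Rx 13).
irdine and dorate present → ionol forms (Rx 3).
ionol and ashane present → fenol forms (Rx 2).
irdine: reached.
fenol: reached.
ionol: reached.
gorane would need galol and irdine (Rx 12), but galol never forms.
ashane: reached.
dorate: reached.
Reached: irdine, fenol, ionol, ashane, and dorate — 5 of the 6.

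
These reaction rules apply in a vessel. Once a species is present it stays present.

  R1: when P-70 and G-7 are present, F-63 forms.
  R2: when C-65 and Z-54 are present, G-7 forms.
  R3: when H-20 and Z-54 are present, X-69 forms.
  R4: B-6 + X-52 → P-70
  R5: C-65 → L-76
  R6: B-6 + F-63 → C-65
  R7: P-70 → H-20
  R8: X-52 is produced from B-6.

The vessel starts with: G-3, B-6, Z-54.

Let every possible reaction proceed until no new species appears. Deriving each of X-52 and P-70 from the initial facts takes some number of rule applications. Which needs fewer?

X-52

X-52: B-6 present → X-52 forms (R8). [1 rule application]
P-70: B-6 present → X-52 forms (R8). B-6 and X-52 present → P-70 forms (R4). [2 rule applications]
X-52 needs fewer.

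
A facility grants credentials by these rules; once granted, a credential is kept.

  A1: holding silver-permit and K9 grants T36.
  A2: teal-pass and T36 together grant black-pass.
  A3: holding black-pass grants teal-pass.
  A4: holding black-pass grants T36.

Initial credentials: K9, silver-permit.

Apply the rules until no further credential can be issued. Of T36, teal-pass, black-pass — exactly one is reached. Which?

Holding silver-permit and K9 grants T36 (A1).
black-pass would need teal-pass and T36 (A2), but teal-pass is never granted. teal-pass would need black-pass (A3), but black-pass is never granted.

T36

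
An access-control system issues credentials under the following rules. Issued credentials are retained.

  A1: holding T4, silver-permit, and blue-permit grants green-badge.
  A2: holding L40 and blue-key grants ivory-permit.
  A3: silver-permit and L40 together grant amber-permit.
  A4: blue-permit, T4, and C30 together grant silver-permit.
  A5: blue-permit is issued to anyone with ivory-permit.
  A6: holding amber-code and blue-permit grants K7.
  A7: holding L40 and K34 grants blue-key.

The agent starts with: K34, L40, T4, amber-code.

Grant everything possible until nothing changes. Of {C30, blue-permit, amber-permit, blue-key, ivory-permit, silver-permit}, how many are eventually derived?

Holding L40 and K34 grants blue-key (A7).
Holding L40 and blue-key grants ivory-permit (A2).
Holding ivory-permit grants blue-permit (A5).
No rule produces C30, and it is not given.
blue-permit: reached.
amber-permit would need silver-permit and L40 (A3), but silver-permit is never granted.
blue-key: reached.
ivory-permit: reached.
silver-permit would need blue-permit, T4, and C30 (A4), but C30 is never granted.
Reached: blue-permit, blue-key, and ivory-permit — 3 of the 6.

3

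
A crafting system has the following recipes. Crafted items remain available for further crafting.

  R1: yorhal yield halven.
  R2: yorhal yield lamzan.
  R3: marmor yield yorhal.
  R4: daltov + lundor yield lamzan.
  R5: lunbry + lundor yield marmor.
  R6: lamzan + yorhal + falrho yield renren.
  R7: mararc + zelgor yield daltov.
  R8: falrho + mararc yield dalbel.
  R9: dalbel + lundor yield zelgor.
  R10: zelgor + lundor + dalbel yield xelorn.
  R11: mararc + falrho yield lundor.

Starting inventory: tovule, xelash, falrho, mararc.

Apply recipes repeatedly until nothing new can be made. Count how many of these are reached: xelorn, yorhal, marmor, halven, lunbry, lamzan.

2

falrho + mararc → dalbel (R8).
mararc + falrho → lundor (R11).
dalbel + lundor → zelgor (R9).
Using R10, zelgor, lundor, and dalbel make xelorn.
Using R7, mararc and zelgor make daltov.
daltov + lundor → lamzan (R4).
xelorn: reached.
yorhal would need marmor (R3), but marmor is never obtained.
marmor would need lunbry and lundor (R5), but lunbry is never obtained.
halven would need yorhal (R1), but yorhal is never obtained.
No rule produces lunbry, and it is not given.
lamzan: reached.
Reached: xelorn and lamzan — 2 of the 6.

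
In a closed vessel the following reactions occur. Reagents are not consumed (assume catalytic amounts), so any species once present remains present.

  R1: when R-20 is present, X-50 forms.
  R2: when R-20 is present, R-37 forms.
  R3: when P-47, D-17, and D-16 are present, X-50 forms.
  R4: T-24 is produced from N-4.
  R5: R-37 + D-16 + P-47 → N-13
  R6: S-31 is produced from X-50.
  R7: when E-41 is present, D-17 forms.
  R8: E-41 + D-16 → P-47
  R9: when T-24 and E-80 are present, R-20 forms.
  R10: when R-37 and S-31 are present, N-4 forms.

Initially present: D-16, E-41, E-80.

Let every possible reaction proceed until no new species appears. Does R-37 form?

R-37 would need R-20 (R2), but R-20 never forms.

No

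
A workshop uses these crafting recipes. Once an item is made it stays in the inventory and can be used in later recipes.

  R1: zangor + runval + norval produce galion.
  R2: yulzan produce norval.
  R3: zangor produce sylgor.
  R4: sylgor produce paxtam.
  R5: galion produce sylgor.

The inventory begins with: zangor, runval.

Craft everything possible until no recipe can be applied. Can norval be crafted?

No

norval would need yulzan (R2), but yulzan is never obtained.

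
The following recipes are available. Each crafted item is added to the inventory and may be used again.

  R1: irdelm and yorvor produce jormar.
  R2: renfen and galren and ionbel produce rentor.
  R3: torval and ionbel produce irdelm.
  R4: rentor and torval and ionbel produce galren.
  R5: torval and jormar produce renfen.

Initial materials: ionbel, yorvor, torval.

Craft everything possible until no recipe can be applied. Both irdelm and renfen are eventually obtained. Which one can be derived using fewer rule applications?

irdelm: torval and ionbel → irdelm (R3). [1 rule application]
renfen: Using R3, torval and ionbel make irdelm. irdelm and yorvor → jormar (R1). torval and jormar → renfen (R5). [3 rule applications]
irdelm needs fewer.

irdelm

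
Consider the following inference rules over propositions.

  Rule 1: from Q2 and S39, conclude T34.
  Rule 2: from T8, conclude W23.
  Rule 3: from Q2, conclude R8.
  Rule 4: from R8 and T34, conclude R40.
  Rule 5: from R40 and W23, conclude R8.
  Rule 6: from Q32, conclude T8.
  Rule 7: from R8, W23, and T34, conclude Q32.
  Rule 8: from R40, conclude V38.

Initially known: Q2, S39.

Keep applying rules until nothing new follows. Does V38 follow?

From Q2 and S39, Rule 1 gives T34.
Q2 holds, so R8 follows (Rule 3).
From R8 and T34, Rule 4 gives R40.
From R40, Rule 8 gives V38.

Yes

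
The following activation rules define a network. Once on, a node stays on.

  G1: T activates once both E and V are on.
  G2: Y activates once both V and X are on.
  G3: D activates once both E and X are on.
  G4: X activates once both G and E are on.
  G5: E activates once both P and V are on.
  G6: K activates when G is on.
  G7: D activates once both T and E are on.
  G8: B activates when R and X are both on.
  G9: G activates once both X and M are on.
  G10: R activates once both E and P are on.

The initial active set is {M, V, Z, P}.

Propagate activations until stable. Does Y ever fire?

Y would need V and X (G2), but X never turns on.

No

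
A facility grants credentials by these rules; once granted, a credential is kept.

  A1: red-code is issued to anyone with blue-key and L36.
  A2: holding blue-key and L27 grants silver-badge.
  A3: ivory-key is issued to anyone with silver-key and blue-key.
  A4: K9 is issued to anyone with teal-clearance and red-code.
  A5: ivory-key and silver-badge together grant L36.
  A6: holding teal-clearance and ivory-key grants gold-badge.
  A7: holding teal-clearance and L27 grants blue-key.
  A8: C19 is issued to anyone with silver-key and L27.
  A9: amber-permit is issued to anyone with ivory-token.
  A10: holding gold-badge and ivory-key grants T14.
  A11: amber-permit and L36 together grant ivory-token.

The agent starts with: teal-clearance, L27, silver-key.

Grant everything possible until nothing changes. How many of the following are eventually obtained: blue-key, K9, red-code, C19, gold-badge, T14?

Holding silver-key and L27 grants C19 (A8).
Holding teal-clearance and L27 grants blue-key (A7).
Holding silver-key and blue-key grants ivory-key (A3).
Holding blue-key and L27 grants silver-badge (A2).
Holding teal-clearance and ivory-key grants gold-badge (A6).
Holding ivory-key and silver-badge grants L36 (A5).
Holding gold-badge and ivory-key grants T14 (A10).
Holding blue-key and L36 grants red-code (A1).
Holding teal-clearance and red-code grants K9 (A4).
blue-key: reached.
K9: reached.
red-code: reached.
C19: reached.
gold-badge: reached.
T14: reached.
All 6 are reached.

6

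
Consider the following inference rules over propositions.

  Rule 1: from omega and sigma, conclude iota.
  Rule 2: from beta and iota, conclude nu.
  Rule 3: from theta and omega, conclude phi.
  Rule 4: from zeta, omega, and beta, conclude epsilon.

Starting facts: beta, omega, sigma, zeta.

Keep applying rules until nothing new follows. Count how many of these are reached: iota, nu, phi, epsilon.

3

From omega and sigma, Rule 1 gives iota.
zeta, omega, and beta hold, so epsilon follows (Rule 4).
From beta and iota, Rule 2 gives nu.
iota: reached.
nu: reached.
phi would need theta and omega (Rule 3), but theta is never established.
epsilon: reached.
Reached: iota, nu, and epsilon — 3 of the 4.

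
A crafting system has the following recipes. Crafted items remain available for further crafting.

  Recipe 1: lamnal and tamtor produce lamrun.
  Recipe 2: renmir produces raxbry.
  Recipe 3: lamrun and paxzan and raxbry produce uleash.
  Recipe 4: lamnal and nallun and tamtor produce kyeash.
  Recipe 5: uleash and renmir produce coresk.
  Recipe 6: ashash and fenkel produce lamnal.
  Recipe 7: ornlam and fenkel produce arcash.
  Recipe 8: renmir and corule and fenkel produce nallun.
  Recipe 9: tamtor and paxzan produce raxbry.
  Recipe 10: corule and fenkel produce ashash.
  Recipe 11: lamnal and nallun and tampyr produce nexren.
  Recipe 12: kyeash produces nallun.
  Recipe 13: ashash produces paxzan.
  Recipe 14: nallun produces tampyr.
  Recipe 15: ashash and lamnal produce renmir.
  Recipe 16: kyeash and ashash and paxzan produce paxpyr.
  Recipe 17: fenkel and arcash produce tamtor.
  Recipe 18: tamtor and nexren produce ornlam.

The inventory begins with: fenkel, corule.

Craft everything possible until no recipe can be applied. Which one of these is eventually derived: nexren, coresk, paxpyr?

corule and fenkel → ashash (Recipe 10).
Using Recipe 6, ashash and fenkel make lamnal.
ashash and lamnal → renmir (Recipe 15).
renmir and corule and fenkel → nallun (Recipe 8).
Using Recipe 14, nallun makes tampyr.
Using Recipe 11, lamnal, nallun, and tampyr make nexren.
paxpyr would need kyeash, ashash, and paxzan (Recipe 16), but kyeash is never obtained. coresk would need uleash and renmir (Recipe 5), but uleash is never obtained.

nexren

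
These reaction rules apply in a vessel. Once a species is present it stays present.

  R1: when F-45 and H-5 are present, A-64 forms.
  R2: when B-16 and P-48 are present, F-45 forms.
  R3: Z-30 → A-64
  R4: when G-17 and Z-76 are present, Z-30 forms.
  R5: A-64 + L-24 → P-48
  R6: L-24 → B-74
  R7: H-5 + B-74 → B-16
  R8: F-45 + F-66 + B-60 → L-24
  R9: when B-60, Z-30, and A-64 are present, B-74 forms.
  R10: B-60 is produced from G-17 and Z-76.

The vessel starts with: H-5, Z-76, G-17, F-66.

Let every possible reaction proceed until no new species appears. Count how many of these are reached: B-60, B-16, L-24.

2

G-17 and Z-76 present → B-60 forms (R10).
G-17 and Z-76 present → Z-30 forms (R4).
Z-30 present → A-64 forms (R3).
B-60, Z-30, and A-64 present → B-74 forms (R9).
H-5 and B-74 present → B-16 forms (R7).
B-60: reached.
B-16: reached.
L-24 would need F-45, F-66, and B-60 (R8), but F-45 never forms.
Reached: B-60 and B-16 — 2 of the 3.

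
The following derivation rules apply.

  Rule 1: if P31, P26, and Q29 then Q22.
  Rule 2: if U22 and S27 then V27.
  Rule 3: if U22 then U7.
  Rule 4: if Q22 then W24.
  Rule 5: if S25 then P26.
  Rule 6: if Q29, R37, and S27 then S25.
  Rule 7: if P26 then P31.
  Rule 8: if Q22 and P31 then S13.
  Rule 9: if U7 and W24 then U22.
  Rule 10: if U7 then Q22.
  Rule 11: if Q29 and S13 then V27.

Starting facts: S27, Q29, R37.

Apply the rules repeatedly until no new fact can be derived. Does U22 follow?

U22 would need U7 and W24 (Rule 9), but U7 is never established.

No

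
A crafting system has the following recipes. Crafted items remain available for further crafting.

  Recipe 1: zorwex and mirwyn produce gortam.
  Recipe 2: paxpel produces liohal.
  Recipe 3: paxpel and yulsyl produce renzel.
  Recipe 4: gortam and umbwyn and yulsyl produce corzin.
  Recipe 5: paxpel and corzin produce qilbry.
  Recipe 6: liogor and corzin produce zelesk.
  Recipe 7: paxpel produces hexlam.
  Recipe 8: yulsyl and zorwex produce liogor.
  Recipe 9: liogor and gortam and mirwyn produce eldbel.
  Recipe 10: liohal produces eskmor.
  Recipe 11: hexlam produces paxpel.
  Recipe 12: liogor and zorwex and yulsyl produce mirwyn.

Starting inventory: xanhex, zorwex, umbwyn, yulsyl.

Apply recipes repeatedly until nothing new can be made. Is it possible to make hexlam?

No

hexlam would need paxpel (Recipe 7), but paxpel is never obtained.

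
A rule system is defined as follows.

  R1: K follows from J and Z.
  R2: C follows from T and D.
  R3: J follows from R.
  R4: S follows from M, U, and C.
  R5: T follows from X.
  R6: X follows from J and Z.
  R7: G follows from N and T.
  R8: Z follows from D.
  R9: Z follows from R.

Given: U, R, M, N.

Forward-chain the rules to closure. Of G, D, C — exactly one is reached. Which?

G

R holds, so Z follows (R9).
From R, R3 gives J.
From J and Z, R6 gives X.
From X, R5 gives T.
From N and T, R7 gives G.
No rule produces D, and it is not given. C would need T and D (R2), but D is never established.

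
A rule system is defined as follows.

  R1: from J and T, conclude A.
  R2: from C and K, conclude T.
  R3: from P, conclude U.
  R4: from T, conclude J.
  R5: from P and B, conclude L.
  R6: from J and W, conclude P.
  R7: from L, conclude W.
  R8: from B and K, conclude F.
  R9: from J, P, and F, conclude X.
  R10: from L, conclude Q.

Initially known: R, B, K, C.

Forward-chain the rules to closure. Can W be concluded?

No

W would need L (R7), but L is never established.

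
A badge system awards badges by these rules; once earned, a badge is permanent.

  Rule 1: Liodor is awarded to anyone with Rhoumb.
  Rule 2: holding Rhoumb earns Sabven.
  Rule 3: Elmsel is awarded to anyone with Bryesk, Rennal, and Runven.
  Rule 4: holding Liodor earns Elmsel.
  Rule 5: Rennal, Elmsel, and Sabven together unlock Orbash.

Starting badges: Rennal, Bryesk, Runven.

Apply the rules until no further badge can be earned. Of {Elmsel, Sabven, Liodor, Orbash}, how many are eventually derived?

1

With Bryesk, Rennal, and Runven, Elmsel is earned (Rule 3).
Elmsel: reached.
Sabven would need Rhoumb (Rule 2), but Rhoumb is never earned.
Liodor would need Rhoumb (Rule 1), but Rhoumb is never earned.
Orbash would need Rennal, Elmsel, and Sabven (Rule 5), but Sabven is never earned.
Reached: Elmsel — 1 of the 4.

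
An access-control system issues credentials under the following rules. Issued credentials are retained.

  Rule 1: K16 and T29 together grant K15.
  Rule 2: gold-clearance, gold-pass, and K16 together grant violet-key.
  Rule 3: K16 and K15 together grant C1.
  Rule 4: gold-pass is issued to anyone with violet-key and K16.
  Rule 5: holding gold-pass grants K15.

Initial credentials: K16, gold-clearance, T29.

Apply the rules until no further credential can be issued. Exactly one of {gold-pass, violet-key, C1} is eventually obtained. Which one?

Holding K16 and T29 grants K15 (Rule 1).
Holding K16 and K15 grants C1 (Rule 3).
gold-pass would need violet-key and K16 (Rule 4), but violet-key is never granted. violet-key would need gold-clearance, gold-pass, and K16 (Rule 2), but gold-pass is never granted.

C1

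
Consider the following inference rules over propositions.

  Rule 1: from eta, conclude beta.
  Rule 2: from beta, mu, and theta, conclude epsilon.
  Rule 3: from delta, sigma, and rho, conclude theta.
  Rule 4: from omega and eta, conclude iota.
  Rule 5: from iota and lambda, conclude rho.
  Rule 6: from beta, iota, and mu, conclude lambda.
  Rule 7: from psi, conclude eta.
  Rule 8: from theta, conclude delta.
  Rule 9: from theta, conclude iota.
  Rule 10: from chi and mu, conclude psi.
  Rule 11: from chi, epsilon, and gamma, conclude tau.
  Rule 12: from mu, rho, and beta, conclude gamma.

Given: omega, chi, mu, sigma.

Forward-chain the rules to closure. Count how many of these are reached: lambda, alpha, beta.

chi and mu hold, so psi follows (Rule 10).
psi holds, so eta follows (Rule 7).
omega and eta hold, so iota follows (Rule 4).
eta holds, so beta follows (Rule 1).
beta, iota, and mu hold, so lambda follows (Rule 6).
lambda: reached.
No rule produces alpha, and it is not given.
beta: reached.
Reached: lambda and beta — 2 of the 3.

2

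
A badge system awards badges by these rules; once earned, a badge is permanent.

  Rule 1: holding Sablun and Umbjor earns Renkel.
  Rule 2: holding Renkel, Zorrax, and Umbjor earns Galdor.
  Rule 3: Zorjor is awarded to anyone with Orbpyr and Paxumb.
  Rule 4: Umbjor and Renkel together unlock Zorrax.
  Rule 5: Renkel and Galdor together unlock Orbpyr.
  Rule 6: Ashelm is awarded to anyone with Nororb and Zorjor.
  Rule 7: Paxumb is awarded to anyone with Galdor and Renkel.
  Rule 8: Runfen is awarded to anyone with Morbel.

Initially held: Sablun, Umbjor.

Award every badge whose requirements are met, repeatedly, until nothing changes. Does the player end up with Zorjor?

With Sablun and Umbjor, Renkel is earned (Rule 1).
With Umbjor and Renkel, Zorrax is earned (Rule 4).
With Renkel, Zorrax, and Umbjor, Galdor is earned (Rule 2).
With Renkel and Galdor, Orbpyr is earned (Rule 5).
With Galdor and Renkel, Paxumb is earned (Rule 7).
With Orbpyr and Paxumb, Zorjor is earned (Rule 3).

Yes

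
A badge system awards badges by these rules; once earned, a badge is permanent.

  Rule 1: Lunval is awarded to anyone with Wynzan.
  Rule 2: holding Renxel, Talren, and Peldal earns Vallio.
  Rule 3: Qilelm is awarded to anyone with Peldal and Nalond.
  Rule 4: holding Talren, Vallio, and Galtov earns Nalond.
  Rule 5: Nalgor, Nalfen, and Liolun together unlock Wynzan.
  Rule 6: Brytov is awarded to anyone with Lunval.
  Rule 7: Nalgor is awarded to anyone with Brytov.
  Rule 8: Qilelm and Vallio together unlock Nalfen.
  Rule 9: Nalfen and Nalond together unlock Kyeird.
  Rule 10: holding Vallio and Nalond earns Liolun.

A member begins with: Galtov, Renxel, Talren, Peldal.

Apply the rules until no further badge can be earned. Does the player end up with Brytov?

No

Brytov would need Lunval (Rule 6), but Lunval is never earned.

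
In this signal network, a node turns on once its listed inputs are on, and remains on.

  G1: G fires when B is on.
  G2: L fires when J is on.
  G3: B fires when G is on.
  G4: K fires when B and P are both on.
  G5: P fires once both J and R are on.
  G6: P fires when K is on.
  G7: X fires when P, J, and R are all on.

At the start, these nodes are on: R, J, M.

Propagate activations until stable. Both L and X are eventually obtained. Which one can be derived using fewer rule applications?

L

L: G2: J on → L on. [1 rule application]
X: G5: J and R on → P on. P, J, and R are on, so X fires (G7). [2 rule applications]
L needs fewer.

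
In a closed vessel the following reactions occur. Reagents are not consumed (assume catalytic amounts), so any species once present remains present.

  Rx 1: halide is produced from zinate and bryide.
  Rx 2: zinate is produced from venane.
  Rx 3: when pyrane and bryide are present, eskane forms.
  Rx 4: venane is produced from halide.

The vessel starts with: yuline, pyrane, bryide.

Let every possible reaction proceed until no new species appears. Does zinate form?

zinate would need venane (Rx 2), but venane never forms.

No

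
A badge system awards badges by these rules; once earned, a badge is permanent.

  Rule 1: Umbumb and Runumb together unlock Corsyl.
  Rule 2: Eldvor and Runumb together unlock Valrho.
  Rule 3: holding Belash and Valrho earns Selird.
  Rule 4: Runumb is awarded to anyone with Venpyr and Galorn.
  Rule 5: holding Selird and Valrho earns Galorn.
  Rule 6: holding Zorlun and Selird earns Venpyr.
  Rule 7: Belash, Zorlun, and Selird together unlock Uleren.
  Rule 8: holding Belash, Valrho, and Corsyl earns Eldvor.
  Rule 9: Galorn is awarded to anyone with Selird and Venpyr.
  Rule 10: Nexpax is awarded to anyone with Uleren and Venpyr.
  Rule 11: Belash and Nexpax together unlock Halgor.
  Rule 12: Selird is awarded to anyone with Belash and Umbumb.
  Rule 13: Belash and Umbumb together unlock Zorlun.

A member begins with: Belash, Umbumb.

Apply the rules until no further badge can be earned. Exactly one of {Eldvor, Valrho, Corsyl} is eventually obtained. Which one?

With Belash and Umbumb, Selird is earned (Rule 12).
With Belash and Umbumb, Zorlun is earned (Rule 13).
With Zorlun and Selird, Venpyr is earned (Rule 6).
With Selird and Venpyr, Galorn is earned (Rule 9).
With Venpyr and Galorn, Runumb is earned (Rule 4).
With Umbumb and Runumb, Corsyl is earned (Rule 1).
Valrho would need Eldvor and Runumb (Rule 2), but Eldvor is never earned. Eldvor would need Belash, Valrho, and Corsyl (Rule 8), but Valrho is never earned.

Corsyl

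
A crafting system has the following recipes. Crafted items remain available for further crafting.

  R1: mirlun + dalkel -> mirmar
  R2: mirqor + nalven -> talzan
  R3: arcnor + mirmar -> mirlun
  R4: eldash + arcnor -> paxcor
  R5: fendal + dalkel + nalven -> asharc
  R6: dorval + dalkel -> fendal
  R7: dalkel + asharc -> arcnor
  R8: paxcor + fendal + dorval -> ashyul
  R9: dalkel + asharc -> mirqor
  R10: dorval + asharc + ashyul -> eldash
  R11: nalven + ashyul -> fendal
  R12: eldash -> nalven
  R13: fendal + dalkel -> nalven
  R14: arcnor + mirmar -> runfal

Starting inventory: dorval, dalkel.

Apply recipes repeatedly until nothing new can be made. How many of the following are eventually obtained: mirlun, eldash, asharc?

Using R6, dorval and dalkel make fendal.
Using R13, fendal and dalkel make nalven.
fendal + dalkel + nalven -> asharc (R5).
mirlun would need arcnor and mirmar (R3), but mirmar is never obtained.
eldash would need dorval, asharc, and ashyul (R10), but ashyul is never obtained.
asharc: reached.
Reached: asharc — 1 of the 3.

1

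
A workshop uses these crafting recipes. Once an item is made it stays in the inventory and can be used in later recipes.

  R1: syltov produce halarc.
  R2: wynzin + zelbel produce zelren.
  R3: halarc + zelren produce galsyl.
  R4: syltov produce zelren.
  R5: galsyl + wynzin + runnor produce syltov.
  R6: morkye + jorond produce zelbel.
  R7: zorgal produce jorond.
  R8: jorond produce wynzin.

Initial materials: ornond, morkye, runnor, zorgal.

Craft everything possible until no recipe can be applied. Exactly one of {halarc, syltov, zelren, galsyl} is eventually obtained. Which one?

zelren

Using R7, zorgal makes jorond.
Using R6, morkye and jorond make zelbel.
jorond → wynzin (R8).
Using R2, wynzin and zelbel make zelren.
galsyl would need halarc and zelren (R3), but halarc is never obtained. halarc would need syltov (R1), but syltov is never obtained. syltov would need galsyl, wynzin, and runnor (R5), but galsyl is never obtained.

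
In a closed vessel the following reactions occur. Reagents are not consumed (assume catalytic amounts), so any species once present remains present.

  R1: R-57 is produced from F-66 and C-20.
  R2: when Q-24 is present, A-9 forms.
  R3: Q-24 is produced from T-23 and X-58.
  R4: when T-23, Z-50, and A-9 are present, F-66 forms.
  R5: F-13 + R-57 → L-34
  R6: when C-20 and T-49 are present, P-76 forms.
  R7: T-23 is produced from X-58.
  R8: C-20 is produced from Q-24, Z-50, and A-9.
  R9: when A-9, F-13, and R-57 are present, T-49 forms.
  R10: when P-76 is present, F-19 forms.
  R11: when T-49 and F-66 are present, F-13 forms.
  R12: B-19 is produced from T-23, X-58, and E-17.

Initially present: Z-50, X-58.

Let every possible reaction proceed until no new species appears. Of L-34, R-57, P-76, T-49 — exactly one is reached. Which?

R-57

X-58 present → T-23 forms (R7).
T-23 and X-58 present → Q-24 forms (R3).
Q-24 present → A-9 forms (R2).
T-23, Z-50, and A-9 present → F-66 forms (R4).
Q-24, Z-50, and A-9 present → C-20 forms (R8).
F-66 and C-20 present → R-57 forms (R1).
T-49 would need A-9, F-13, and R-57 (R9), but F-13 never forms. L-34 would need F-13 and R-57 (R5), but F-13 never forms. P-76 would need C-20 and T-49 (R6), but T-49 never forms.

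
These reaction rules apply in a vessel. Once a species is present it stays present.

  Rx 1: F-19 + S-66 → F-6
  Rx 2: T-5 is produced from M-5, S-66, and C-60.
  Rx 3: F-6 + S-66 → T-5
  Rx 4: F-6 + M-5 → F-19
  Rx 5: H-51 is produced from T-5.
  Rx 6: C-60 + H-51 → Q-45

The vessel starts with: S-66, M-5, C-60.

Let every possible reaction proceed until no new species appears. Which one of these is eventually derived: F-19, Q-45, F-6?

M-5, S-66, and C-60 present → T-5 forms (Rx 2).
T-5 present → H-51 forms (Rx 5).
C-60 and H-51 present → Q-45 forms (Rx 6).
F-6 would need F-19 and S-66 (Rx 1), but F-19 never forms. F-19 would need F-6 and M-5 (Rx 4), but F-6 never forms.

Q-45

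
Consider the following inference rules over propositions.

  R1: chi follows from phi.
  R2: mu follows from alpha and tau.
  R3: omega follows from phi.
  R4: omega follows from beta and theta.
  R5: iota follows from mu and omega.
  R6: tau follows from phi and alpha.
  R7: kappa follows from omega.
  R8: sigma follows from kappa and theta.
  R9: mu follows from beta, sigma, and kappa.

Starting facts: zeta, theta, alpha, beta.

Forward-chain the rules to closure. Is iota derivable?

Yes

beta and theta hold, so omega follows (R4).
From omega, R7 gives kappa.
kappa and theta hold, so sigma follows (R8).
beta, sigma, and kappa hold, so mu follows (R9).
mu and omega hold, so iota follows (R5).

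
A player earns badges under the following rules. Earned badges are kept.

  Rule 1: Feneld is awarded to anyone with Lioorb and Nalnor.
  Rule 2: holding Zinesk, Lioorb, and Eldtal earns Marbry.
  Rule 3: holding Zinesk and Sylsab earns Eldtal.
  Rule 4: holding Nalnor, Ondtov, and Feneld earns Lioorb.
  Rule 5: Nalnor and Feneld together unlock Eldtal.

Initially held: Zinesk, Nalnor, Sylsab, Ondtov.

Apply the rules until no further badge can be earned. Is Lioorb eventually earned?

No

Lioorb would need Nalnor, Ondtov, and Feneld (Rule 4), but Feneld is never earned.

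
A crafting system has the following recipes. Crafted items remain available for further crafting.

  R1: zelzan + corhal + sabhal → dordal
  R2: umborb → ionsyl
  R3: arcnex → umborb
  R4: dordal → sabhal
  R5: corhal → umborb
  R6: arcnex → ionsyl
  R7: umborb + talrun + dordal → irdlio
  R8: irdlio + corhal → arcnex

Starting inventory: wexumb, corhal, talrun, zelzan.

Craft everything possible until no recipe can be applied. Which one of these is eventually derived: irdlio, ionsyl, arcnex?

ionsyl

corhal → umborb (R5).
Using R2, umborb makes ionsyl.
arcnex would need irdlio and corhal (R8), but irdlio is never obtained. irdlio would need umborb, talrun, and dordal (R7), but dordal is never obtained.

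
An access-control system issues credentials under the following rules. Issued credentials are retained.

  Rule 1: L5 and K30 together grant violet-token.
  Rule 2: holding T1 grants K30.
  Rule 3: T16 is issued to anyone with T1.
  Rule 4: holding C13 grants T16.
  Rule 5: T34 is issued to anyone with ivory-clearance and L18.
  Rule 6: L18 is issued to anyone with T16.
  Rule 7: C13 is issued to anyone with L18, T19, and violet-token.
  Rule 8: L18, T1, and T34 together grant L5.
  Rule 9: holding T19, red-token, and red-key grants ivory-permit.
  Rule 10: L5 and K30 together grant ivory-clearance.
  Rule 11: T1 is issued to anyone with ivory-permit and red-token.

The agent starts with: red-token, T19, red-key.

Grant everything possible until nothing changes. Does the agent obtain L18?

Holding T19, red-token, and red-key grants ivory-permit (Rule 9).
Holding ivory-permit and red-token grants T1 (Rule 11).
Holding T1 grants T16 (Rule 3).
Holding T16 grants L18 (Rule 6).

Yes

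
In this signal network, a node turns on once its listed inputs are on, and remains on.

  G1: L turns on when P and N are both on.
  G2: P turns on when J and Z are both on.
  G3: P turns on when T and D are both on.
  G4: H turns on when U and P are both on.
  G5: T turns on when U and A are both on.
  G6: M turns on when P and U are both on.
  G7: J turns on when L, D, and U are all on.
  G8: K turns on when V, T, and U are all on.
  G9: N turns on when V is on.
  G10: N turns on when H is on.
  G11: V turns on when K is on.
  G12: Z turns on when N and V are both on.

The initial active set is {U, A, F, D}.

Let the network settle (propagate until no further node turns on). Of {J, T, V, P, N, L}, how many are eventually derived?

5

U and A are on, so T turns on (G5).
G3: T and D on → P on.
G4: U and P on → H on.
H is on, so N turns on (G10).
P and N are on, so L turns on (G1).
G7: L, D, and U on → J on.
J: reached.
T: reached.
V would need K (G11), but K never turns on.
P: reached.
N: reached.
L: reached.
Reached: J, T, P, N, and L — 5 of the 6.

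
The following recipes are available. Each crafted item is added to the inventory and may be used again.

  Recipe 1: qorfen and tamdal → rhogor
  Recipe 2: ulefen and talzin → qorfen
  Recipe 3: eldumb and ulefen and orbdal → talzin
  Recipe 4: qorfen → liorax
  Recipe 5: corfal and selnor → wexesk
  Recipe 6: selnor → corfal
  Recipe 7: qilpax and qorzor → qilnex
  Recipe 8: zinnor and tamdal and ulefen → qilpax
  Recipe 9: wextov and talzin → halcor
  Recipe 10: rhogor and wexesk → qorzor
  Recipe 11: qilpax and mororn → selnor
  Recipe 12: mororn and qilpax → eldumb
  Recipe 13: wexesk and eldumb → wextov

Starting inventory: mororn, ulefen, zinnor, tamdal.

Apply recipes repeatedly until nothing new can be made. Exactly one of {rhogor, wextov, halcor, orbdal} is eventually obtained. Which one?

wextov

zinnor and tamdal and ulefen → qilpax (Recipe 8).
Using Recipe 11, qilpax and mororn make selnor.
Using Recipe 12, mororn and qilpax make eldumb.
selnor → corfal (Recipe 6).
Using Recipe 5, corfal and selnor make wexesk.
Using Recipe 13, wexesk and eldumb make wextov.
No rule produces orbdal, and it is not given. halcor would need wextov and talzin (Recipe 9), but talzin is never obtained. rhogor would need qorfen and tamdal (Recipe 1), but qorfen is never obtained.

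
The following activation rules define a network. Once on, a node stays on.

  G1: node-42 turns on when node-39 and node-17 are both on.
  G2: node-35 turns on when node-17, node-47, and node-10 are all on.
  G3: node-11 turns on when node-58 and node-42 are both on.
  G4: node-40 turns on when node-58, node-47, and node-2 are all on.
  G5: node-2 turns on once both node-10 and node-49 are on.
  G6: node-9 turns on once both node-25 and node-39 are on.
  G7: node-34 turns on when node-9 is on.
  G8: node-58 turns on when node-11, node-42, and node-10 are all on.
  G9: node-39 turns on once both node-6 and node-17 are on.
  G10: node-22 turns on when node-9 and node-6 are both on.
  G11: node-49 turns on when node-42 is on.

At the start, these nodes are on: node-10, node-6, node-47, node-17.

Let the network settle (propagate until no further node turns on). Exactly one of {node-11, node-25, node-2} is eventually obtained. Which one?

node-2

node-6 and node-17 are on, so node-39 turns on (G9).
G1: node-39 and node-17 on → node-42 on.
G11: node-42 on → node-49 on.
G5: node-10 and node-49 on → node-2 on.
node-11 would need node-58 and node-42 (G3), but node-58 never turns on. No rule produces node-25, and it is not given.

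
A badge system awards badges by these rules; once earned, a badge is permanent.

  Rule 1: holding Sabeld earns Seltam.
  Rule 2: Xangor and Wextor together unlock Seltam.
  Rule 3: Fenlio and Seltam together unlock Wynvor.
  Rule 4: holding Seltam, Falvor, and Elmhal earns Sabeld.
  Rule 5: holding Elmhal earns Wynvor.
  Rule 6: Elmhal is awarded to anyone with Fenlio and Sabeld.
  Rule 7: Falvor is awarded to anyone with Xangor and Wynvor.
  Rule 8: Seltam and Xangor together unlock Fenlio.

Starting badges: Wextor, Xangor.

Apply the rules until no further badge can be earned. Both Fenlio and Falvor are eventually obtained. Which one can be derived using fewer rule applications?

Fenlio

Fenlio: With Xangor and Wextor, Seltam is earned (Rule 2). With Seltam and Xangor, Fenlio is earned (Rule 8). [2 rule applications]
Falvor: With Xangor and Wextor, Seltam is earned (Rule 2). With Seltam and Xangor, Fenlio is earned (Rule 8). With Fenlio and Seltam, Wynvor is earned (Rule 3). With Xangor and Wynvor, Falvor is earned (Rule 7). [4 rule applications]
Fenlio needs fewer.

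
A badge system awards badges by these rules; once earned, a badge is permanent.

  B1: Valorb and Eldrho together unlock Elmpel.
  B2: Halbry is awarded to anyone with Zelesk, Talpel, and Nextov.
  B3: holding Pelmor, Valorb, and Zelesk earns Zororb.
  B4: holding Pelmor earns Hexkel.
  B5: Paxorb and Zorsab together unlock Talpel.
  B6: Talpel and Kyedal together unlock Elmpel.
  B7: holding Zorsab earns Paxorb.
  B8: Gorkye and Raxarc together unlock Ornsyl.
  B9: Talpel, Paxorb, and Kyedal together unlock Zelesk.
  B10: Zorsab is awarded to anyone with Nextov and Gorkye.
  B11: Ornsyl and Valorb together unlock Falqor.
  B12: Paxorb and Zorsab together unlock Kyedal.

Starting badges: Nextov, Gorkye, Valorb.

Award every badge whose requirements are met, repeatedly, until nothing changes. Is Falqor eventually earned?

No

Falqor would need Ornsyl and Valorb (B11), but Ornsyl is never earned.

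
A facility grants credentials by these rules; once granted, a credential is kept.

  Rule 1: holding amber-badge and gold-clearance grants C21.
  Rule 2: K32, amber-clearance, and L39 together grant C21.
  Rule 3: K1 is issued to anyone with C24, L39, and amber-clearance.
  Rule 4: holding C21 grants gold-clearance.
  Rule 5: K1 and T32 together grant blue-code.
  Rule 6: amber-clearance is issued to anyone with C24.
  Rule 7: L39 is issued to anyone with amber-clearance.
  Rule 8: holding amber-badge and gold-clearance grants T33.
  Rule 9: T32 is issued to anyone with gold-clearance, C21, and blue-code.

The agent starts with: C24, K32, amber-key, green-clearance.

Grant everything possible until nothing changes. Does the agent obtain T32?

T32 would need gold-clearance, C21, and blue-code (Rule 9), but blue-code is never granted.

No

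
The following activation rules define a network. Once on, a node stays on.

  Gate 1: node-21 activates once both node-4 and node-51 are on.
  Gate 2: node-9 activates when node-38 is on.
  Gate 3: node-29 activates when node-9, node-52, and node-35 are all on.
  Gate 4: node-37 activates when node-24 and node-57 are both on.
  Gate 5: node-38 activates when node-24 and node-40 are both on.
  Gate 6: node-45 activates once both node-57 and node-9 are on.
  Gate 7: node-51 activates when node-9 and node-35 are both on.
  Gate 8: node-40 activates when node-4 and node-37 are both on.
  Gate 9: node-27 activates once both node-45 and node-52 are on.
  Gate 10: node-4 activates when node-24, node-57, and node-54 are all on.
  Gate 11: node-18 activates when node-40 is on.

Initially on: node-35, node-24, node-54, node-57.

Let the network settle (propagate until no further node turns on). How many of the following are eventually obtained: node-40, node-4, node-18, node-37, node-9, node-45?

6

Gate 10: node-24, node-57, and node-54 on → node-4 on.
node-24 and node-57 are on, so node-37 activates (Gate 4).
node-4 and node-37 are on, so node-40 activates (Gate 8).
node-24 and node-40 are on, so node-38 activates (Gate 5).
Gate 11: node-40 on → node-18 on.
Gate 2: node-38 on → node-9 on.
node-57 and node-9 are on, so node-45 activates (Gate 6).
node-40: reached.
node-4: reached.
node-18: reached.
node-37: reached.
node-9: reached.
node-45: reached.
All 6 are reached.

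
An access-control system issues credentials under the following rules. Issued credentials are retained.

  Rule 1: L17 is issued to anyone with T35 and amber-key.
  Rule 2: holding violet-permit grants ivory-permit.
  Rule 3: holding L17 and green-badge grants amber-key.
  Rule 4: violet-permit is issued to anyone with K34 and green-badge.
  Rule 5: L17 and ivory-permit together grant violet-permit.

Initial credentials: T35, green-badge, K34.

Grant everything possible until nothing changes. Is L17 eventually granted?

L17 would need T35 and amber-key (Rule 1), but amber-key is never granted.

No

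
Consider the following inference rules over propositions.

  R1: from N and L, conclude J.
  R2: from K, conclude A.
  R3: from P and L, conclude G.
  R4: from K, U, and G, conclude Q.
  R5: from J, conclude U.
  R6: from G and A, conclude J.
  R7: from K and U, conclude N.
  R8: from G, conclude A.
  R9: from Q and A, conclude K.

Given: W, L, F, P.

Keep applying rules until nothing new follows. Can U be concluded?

P and L hold, so G follows (R3).
G holds, so A follows (R8).
From G and A, R6 gives J.
From J, R5 gives U.

Yes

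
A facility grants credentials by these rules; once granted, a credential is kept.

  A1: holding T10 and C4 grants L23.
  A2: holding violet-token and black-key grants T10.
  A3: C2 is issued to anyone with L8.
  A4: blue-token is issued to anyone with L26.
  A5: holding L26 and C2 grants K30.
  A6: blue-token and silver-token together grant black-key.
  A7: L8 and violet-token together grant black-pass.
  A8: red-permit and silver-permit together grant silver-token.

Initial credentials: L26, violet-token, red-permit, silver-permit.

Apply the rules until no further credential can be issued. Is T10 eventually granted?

Holding red-permit and silver-permit grants silver-token (A8).
Holding L26 grants blue-token (A4).
Holding blue-token and silver-token grants black-key (A6).
Holding violet-token and black-key grants T10 (A2).

Yes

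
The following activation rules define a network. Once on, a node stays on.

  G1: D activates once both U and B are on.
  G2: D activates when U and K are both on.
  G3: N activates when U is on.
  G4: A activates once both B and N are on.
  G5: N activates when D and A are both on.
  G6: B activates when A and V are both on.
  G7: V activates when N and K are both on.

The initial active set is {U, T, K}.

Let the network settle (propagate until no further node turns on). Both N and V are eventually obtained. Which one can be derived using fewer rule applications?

N: U is on, so N activates (G3). [1 rule application]
V: G3: U on → N on. G7: N and K on → V on. [2 rule applications]
N needs fewer.

N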